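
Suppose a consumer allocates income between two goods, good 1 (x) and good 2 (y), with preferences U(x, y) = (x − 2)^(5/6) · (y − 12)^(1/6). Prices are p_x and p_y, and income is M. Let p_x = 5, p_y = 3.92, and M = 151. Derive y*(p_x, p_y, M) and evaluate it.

Substituting into the budget: x* = 2 + 5/6·(M − 2·p_x − 12·p_y)/p_x, and y* = 12 + 1/6·(…)/p_y.
Discretionary income = 151 − 2·5 − 12·3.92 = 93.96; y* = 12 + 1/6·93.96/3.92 = 15.9949.

y* = 15.9949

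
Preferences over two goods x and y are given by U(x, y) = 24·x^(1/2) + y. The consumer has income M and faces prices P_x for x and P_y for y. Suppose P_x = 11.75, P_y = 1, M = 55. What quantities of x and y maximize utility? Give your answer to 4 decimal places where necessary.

MU_x = 12/√x, MU_y = 1. Tangency: 12/√x = P_x/P_y.
Thus x* = (12·P_y/P_x)² — independent of M — with the rest of income spent on y.
Plugging in: x* = (12·1/11.75)² = 1.043, y* = 42.7447.

x* = 1.043, y* = 42.7447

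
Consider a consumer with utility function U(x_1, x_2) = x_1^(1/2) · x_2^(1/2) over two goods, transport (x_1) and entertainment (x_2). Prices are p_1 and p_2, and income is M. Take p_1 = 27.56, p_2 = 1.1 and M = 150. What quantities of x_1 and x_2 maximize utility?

x_1* = 2.7213, x_2* = 68.1818

Demand: x_1*(p_1,p_2,M) = 0.5·M/p_1 and x_2* = 0.5·M/p_2.
At p_1=27.56, p_2=1.1, M=150: x_1* = 0.5·150/27.56 = 2.7213, x_2* = 68.1818.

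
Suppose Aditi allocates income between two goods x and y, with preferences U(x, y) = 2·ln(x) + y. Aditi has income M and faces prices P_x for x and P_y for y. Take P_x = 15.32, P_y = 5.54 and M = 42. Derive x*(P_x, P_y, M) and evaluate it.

x* = 0.7232

MU_x = 2/x, MU_y = 1. Tangency: 2/x = P_x/P_y.
So x*(P_x,P_y) = 2·P_y/P_x, independent of income; and y* = (M − 2·P_y)/P_y.
At the given prices: x* = 2·5.54/15.32 = 0.7232.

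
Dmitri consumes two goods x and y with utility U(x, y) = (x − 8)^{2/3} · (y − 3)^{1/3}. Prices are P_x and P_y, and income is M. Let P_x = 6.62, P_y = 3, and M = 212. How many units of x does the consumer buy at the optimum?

x* = 23.1098

Let x' = x−8, y' = y−3. MRS = 2·y'/x' = P_x/P_y.
After buying the subsistence bundle (8, 3), a share 2/3 of the remaining income goes to x: x* = 8 + 2/3·(M − 8P_x − 3P_y)/P_x.
Discretionary income = 212 − 8·6.62 − 3·3 = 150.04; x* = 8 + 2/3·150.04/6.62 = 23.1098.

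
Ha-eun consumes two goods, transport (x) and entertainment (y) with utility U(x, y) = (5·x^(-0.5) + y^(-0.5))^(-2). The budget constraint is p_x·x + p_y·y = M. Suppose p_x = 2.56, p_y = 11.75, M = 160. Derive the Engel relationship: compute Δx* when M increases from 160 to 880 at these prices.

With the ratio pinned down, the budget gives x* = M/(p_x + p_y·(y/x)) and y* = (y/x)·x*.
Numerically y/x = 0.123829, so x* = 160/(2.56 + 11.75·0.123829) = 39.8507.
At M' = 880: x* = 219.1788. Change: 219.1788 − 39.8507 = 179.3281.

Δx* = 179.3281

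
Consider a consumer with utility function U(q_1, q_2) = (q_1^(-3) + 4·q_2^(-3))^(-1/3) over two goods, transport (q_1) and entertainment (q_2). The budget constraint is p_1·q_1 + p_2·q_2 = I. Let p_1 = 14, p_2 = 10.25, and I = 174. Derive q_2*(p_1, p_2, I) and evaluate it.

MU_q_1 ∝ q_1^(-4), MU_q_2 ∝ 4·q_2^(-4), so MRS = (1/4)·(q_2/q_1)^(4) = p_1/p_2.
Hence q_2/q_1 = (4·p_1/p_2)^(1/(4)), i.e. raised to the 0.25 power.
With the ratio pinned down, the budget gives q_1* = I/(p_1 + p_2·(q_2/q_1)) and q_2* = (q_2/q_1)·q_1*.
Numerically q_2/q_1 = 1.528854, so q_1* = 174/(14 + 10.25·1.528854) = 5.8644 and q_2* = 1.528854·5.8644 = 8.9658.

q_2* = 8.9658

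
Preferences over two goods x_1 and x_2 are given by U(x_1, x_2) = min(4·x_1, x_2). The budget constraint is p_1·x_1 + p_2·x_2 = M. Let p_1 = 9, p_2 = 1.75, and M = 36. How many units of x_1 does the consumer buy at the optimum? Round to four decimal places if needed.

x_1* = 2.25

Here 9 + 4·1.75 = 16, giving x_1* = 2.25.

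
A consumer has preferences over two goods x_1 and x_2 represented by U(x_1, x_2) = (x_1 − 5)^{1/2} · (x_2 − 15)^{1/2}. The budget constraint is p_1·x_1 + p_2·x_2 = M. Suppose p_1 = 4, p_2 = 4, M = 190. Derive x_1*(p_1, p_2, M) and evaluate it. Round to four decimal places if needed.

MRS = (x_2−15)/(x_1−5). Tangency with p_1/p_2 gives x_2−15 = (p_1/p_2)·(x_1−5).
After buying the subsistence bundle (5, 15), a share 0.5 of the remaining income goes to x_1: x_1* = 5 + 0.5·(M − 5p_1 − 15p_2)/p_1.
Discretionary income = 190 − 5·4 − 15·4 = 110; x_1* = 5 + 0.5·110/4 = 18.75.

x_1* = 18.75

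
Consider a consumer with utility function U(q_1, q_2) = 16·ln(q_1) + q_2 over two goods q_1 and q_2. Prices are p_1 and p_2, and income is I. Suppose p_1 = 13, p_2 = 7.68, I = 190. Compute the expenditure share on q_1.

share on q_1 = 0.6467

MU_q_1 = 16/q_1, MU_q_2 = 1. Tangency: 16/q_1 = p_1/p_2.
So q_1*(p_1,p_2) = 16·p_2/p_1, independent of income; and q_2* = (I − 16·p_2)/p_2.
At the given prices: q_1* = 16·7.68/13 = 9.4523, and q_2* = 8.7396.
Expenditure on q_1: 13·9.4523 = 122.88; share = 0.6467.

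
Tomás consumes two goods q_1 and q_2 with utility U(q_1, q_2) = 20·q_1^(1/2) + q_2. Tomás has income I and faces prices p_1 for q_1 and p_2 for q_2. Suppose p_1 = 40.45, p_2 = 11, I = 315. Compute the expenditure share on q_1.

share on q_1 = 0.9496

MU_q_1 = 10/√q_1, MU_q_2 = 1. Tangency: 10/√q_1 = p_1/p_2.
Thus q_1* = (10·p_2/p_1)² — independent of I — with the rest of income spent on q_2.
Plugging in: q_1* = (10·11/40.45)² = 7.3952, q_2* = 1.4423.
Expenditure on q_1: 40.45·7.3952 = 299.1347; share = 0.9496.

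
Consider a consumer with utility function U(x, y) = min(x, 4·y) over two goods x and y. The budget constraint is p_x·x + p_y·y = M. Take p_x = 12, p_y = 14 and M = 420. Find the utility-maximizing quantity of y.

Leontief preferences: the optimum is at the kink where x/4 = y/1, i.e. y = (1/4)·x.
Budget: p_x·x + p_y·(1/4)·x = M, so (4·p_x + p_y)·x = 4·M.
Demand: x*(p_x,p_y,M) = 4·M/(4·p_x + p_y), y* = M/(4·p_x + p_y).
Here 4·12 + 14 = 62, giving y* = 6.7742.

y* = 6.7742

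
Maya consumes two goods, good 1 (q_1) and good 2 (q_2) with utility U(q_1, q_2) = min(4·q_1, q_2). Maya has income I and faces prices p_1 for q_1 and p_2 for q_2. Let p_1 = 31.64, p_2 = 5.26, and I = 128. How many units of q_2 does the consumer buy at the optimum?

Leontief preferences: the optimum is at the kink where q_1/1 = q_2/4, i.e. q_2 = 4·q_1.
Budget: p_1·q_1 + p_2·4·q_1 = I, so (p_1 + 4·p_2)·q_1 = I.
Demand: q_1*(p_1,p_2,I) = I/(p_1 + 4·p_2), q_2* = 4·I/(p_1 + 4·p_2).
Here 31.64 + 4·5.26 = 52.68, giving q_2* = 9.7191.

q_2* = 9.7191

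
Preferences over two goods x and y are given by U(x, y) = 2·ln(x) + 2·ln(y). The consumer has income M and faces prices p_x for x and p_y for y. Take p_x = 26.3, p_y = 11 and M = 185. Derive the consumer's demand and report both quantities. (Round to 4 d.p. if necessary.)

x* = 3.5171, y* = 8.4091

MU_x/MU_y = (2·y)/(2·x); tangency sets this equal to p_x/p_y.
Rearranging, p_y·y = p_x·x. Substituting into the budget gives p_x·x·(1 + 1) = M.
Demand: x*(p_x,p_y,M) = 0.5·M/p_x and y* = 0.5·M/p_y.
At p_x=26.3, p_y=11, M=185: x* = 0.5·185/26.3 = 3.5171, y* = 8.4091.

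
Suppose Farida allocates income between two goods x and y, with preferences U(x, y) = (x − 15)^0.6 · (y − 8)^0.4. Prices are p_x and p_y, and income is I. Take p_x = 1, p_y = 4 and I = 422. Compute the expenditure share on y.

share on y = 0.4313

MRS = (3/2)·(y−8)/(x−15). Tangency with p_x/p_y gives y−8 = (2/3)·(p_x/p_y)·(x−15).
Substituting into the budget: x* = 15 + 0.6·(I − 15·p_x − 8·p_y)/p_x, and y* = 8 + 0.4·(…)/p_y.
Discretionary income = 422 − 15·1 − 8·4 = 375; x* = 15 + 0.6·375/1 = 240; y* = 8 + 0.4·375/4 = 45.5.
Expenditure on y: 4·45.5 = 182; share = 0.4313.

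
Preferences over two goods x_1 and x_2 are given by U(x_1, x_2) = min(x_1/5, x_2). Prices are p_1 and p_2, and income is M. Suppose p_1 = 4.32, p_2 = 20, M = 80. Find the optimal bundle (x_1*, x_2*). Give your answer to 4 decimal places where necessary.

With perfect complements, no substitution: consume in ratio x_1:x_2 = 5:1.
Budget: p_1·x_1 + p_2·(1/5)·x_1 = M, so (5·p_1 + p_2)·x_1 = 5·M.
Demand: x_1*(p_1,p_2,M) = 5·M/(5·p_1 + p_2), x_2* = M/(5·p_1 + p_2).
Here 5·4.32 + 20 = 41.6, giving x_1* = 9.6154 and x_2* = 1.9231.

x_1* = 9.6154, x_2* = 1.9231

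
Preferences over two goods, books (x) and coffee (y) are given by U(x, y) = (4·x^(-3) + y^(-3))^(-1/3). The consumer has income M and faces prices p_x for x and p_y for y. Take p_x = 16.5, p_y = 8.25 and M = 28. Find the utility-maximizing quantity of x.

x* = 1.1947

From the CES first-order condition, 4·(y/x)^(4) = p_x/p_y.
Hence y/x = ((1/4)·p_x/p_y)^(1/(4)), i.e. raised to the 0.25 power.
Substitute y = (y/x)·x into the budget: x* = M/(p_x + p_y·(y/x)).
Numerically y/x = 0.840896, so x* = 28/(16.5 + 8.25·0.840896) = 1.1947.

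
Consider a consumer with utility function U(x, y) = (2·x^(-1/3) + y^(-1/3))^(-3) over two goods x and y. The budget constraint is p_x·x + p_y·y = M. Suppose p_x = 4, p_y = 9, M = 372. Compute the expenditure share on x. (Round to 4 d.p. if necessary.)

MU_x ∝ 2·x^(-4/3), MU_y ∝ y^(-4/3), so MRS = 2·(y/x)^(4/3) = p_x/p_y.
Solve for the ratio: y/x = [(1/2)·p_x/p_y]^(0.75).
With the ratio pinned down, the budget gives x* = M/(p_x + p_y·(y/x)) and y* = (y/x)·x*.
Numerically y/x = 0.323661, so x* = 372/(4 + 9·0.323661) = 53.812 and y* = 0.323661·53.812 = 17.4169.
Expenditure on x: 4·53.812 = 215.2482; share = 0.5786.

share on x = 0.5786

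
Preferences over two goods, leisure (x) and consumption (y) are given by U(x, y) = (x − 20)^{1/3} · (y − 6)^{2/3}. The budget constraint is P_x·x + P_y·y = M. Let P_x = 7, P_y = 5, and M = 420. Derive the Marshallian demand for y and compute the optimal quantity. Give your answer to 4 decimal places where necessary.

y* = 39.3333

Let x' = x−20, y' = y−6. MRS = (1/2)·y'/x' = P_x/P_y.
Substituting into the budget: x* = 20 + 1/3·(M − 20·P_x − 6·P_y)/P_x, and y* = 6 + 2/3·(…)/P_y.
Discretionary income = 420 − 20·7 − 6·5 = 250; y* = 6 + 2/3·250/5 = 39.3333.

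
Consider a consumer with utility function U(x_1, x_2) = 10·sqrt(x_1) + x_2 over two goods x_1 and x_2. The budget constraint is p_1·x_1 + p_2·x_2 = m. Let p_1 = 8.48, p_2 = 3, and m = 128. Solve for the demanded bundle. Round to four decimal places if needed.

x_1* = 3.1289, x_2* = 33.8223

Utility is quasi-linear in x_2; the FOC for x_1 is 5/√x_1 = p_1/p_2.
Thus x_1* = (5·p_2/p_1)² — independent of m — with the rest of income spent on x_2.
Plugging in: x_1* = (5·3/8.48)² = 3.1289, x_2* = 33.8223.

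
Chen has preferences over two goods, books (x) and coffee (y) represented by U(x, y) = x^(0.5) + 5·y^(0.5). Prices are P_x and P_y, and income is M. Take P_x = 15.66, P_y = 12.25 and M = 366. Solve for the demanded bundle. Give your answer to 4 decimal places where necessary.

x* = 0.7091, y* = 28.971

From the CES first-order condition, (1/5)·(y/x)^(0.5) = P_x/P_y.
Solve for the ratio: y/x = [5·P_x/P_y]^(2).
With the ratio pinned down, the budget gives x* = M/(P_x + P_y·(y/x)) and y* = (y/x)·x*.
Numerically y/x = 40.855577, so x* = 366/(15.66 + 12.25·40.855577) = 0.7091 and y* = 40.855577·0.7091 = 28.971.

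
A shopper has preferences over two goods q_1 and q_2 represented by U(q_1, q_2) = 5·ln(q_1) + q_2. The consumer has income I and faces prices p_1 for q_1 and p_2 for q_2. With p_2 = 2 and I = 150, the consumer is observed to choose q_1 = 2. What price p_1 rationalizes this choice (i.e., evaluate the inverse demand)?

MU_q_1 = 5/q_1, MU_q_2 = 1. Tangency: 5/q_1 = p_1/p_2.
So q_1*(p_1,p_2) = 5·p_2/p_1, independent of income; and q_2* = (I − 5·p_2)/p_2.
Set q_1* = 2 in the demand function and solve for p_1: p_1 = 5.

p_1 = 5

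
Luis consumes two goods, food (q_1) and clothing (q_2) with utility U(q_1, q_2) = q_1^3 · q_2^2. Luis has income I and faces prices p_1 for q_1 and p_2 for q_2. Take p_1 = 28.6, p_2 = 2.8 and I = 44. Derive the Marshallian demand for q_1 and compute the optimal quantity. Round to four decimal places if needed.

q_1* = 0.9231

MU_q_1/MU_q_2 = (3·q_2)/(2·q_1); tangency sets this equal to p_1/p_2.
So 3·p_2·q_2 = 2·p_1·q_1; combined with the budget, a share 0.6 of income goes to q_1.
Demand: q_1*(p_1,p_2,I) = 0.6·I/p_1 and q_2* = 0.4·I/p_2.
At p_1=28.6, p_2=2.8, I=44: q_1* = 0.6·44/28.6 = 0.9231.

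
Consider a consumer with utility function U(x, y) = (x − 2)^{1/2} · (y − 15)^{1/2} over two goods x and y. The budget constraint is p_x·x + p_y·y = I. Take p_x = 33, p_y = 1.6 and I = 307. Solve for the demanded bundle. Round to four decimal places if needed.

x* = 5.2879, y* = 82.8125

Let x' = x−2, y' = y−15. MRS = y'/x' = p_x/p_y.
After buying the subsistence bundle (2, 15), a share 0.5 of the remaining income goes to x: x* = 2 + 0.5·(I − 2p_x − 15p_y)/p_x.
Discretionary income = 307 − 2·33 − 15·1.6 = 217; x* = 2 + 0.5·217/33 = 5.2879; y* = 15 + 0.5·217/1.6 = 82.8125.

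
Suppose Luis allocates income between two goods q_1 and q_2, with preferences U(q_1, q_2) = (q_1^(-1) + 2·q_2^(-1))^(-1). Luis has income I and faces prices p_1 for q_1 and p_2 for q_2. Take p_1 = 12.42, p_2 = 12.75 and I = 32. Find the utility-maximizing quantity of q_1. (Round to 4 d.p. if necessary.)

q_1* = 1.059

MU_q_1 ∝ q_1^(-2), MU_q_2 ∝ 2·q_2^(-2), so MRS = (1/2)·(q_2/q_1)^(2) = p_1/p_2.
Hence q_2/q_1 = (2·p_1/p_2)^(1/(2)), i.e. raised to the 0.5 power.
Substitute q_2 = (q_2/q_1)·q_1 into the budget: q_1* = I/(p_1 + p_2·(q_2/q_1)).
Numerically q_2/q_1 = 1.395792, so q_1* = 32/(12.42 + 12.75·1.395792) = 1.059.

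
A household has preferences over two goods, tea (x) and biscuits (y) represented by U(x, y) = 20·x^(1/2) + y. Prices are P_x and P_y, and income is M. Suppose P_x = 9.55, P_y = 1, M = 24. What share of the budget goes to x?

share on x = 0.4363

Set MRS = P_x/P_y: 10·x^(−1/2) = P_x/P_y.
Thus x* = (10·P_y/P_x)² — independent of M — with the rest of income spent on y.
Plugging in: x* = (10·1/9.55)² = 1.0965, y* = 13.5288.
Expenditure on x: 9.55·1.0965 = 10.4712; share = 0.4363.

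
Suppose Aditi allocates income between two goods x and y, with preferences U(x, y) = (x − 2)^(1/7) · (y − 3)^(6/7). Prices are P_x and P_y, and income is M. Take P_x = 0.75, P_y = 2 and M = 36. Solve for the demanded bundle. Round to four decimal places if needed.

This is Cobb-Douglas in (x−2, y−3): tangency gives 1/7·P_y·(y−3) = 6/7·P_x·(x−2).
Substituting into the budget: x* = 2 + 1/7·(M − 2·P_x − 3·P_y)/P_x, and y* = 3 + 6/7·(…)/P_y.
Discretionary income = 36 − 2·0.75 − 3·2 = 28.5; x* = 2 + 1/7·28.5/0.75 = 7.4286; y* = 3 + 6/7·28.5/2 = 15.2143.

x* = 7.4286, y* = 15.2143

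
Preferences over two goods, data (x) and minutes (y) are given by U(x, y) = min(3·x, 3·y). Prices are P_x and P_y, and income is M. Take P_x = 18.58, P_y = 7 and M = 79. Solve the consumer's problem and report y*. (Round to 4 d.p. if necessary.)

Leontief preferences: the optimum is at the kink where x/3 = y/3, i.e. y = x.
Budget: P_x·x + P_y·x = M, so (3·P_x + 3·P_y)·x = 3·M.
Demand: x*(P_x,P_y,M) = 3·M/(3·P_x + 3·P_y), y* = 3·M/(3·P_x + 3·P_y).
Here 3·18.58 + 3·7 = 76.74, giving y* = 3.0884.

y* = 3.0884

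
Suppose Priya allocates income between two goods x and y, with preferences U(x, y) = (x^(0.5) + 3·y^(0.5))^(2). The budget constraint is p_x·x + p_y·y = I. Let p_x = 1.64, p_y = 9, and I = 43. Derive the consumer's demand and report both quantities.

x* = 9.9316, y* = 2.968

MRS = MU_x/MU_y = (1/3)·(y/x)^(0.5). Set equal to p_x/p_y.
Hence y/x = (3·p_x/p_y)^(1/(0.5)), i.e. raised to the 2 power.
Substitute y = (y/x)·x into the budget: x* = I/(p_x + p_y·(y/x)).
Numerically y/x = 0.298844, so x* = 43/(1.64 + 9·0.298844) = 9.9316 and y* = 0.298844·9.9316 = 2.968.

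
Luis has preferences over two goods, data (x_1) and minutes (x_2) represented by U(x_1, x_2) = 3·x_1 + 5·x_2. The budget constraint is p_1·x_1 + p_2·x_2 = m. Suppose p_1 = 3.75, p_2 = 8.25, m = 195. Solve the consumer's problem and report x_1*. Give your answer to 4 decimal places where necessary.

x_1* = 52

Linear utility — the consumer picks whichever good has higher MU/price: 3/3.75 = 0.8 vs 5/8.25 = 0.6061.
x_1 gives more utility per dollar, so spend all income on x_1: x_1* = m/p_1, x_2* = 0.
Numerically: x_1* = 52, x_2* = 0.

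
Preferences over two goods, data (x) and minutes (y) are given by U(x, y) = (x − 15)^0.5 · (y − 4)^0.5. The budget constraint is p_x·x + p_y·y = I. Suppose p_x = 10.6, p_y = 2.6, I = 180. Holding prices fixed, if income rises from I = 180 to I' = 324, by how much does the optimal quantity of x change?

This is Cobb-Douglas in (x−15, y−4): tangency gives 0.5·p_y·(y−4) = 0.5·p_x·(x−15).
After buying the subsistence bundle (15, 4), a share 0.5 of the remaining income goes to x: x* = 15 + 0.5·(I − 15p_x − 4p_y)/p_x.
Discretionary income = 180 − 15·10.6 − 4·2.6 = 10.6; x* = 15 + 0.5·10.6/10.6 = 15.5.
At I' = 324: x* = 22.2925. Change: 22.2925 − 15.5 = 6.7925.

Δx* = 6.7925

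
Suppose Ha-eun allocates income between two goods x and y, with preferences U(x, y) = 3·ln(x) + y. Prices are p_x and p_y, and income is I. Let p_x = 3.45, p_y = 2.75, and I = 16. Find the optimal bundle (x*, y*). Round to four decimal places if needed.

x* = 2.3913, y* = 2.8182

So x*(p_x,p_y) = 3·p_y/p_x, independent of income; and y* = (I − 3·p_y)/p_y.
At the given prices: x* = 3·2.75/3.45 = 2.3913, and y* = 2.8182.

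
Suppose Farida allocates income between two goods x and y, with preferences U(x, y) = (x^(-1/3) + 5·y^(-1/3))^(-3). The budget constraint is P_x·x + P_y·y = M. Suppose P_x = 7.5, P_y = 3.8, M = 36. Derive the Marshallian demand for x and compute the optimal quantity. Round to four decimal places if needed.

x* = 1.2562

MRS = MU_x/MU_y = (1/5)·(y/x)^(4/3). Set equal to P_x/P_y.
Solve for the ratio: y/x = [5·P_x/P_y]^(0.75).
Substitute y = (y/x)·x into the budget: x* = M/(P_x + P_y·(y/x)).
Numerically y/x = 5.567827, so x* = 36/(7.5 + 3.8·5.567827) = 1.2562.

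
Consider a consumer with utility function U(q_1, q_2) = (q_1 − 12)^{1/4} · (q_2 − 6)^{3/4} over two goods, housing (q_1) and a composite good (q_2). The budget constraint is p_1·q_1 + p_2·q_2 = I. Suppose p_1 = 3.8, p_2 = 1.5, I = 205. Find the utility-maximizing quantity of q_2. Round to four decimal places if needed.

This is Cobb-Douglas in (q_1−12, q_2−6): tangency gives 0.25·p_2·(q_2−6) = 0.75·p_1·(q_1−12).
Substituting into the budget: q_1* = 12 + 0.25·(I − 12·p_1 − 6·p_2)/p_1, and q_2* = 6 + 0.75·(…)/p_2.
Discretionary income = 205 − 12·3.8 − 6·1.5 = 150.4; q_2* = 6 + 0.75·150.4/1.5 = 81.2.

q_2* = 81.2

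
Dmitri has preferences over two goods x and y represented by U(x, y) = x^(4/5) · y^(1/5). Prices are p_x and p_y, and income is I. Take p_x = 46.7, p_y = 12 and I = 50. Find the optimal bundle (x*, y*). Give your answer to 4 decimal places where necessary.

Tangency: MRS = 4·y/x = p_x/p_y.
Rearranging, p_y·y = (1/4)·p_x·x. Substituting into the budget gives p_x·x·(1 + (1/4)) = I.
Demand: x*(p_x,p_y,I) = 0.8·I/p_x and y* = 0.2·I/p_y.
At p_x=46.7, p_y=12, I=50: x* = 0.8·50/46.7 = 0.8565, y* = 0.8333.

x* = 0.8565, y* = 0.8333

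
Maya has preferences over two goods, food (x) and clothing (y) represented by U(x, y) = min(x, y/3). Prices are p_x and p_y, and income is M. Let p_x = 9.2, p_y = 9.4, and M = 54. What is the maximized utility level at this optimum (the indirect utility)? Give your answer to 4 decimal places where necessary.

Leontief preferences: the optimum is at the kink where x/1 = y/3, i.e. y = 3·x.
Budget: p_x·x + p_y·3·x = M, so (p_x + 3·p_y)·x = M.
Demand: x*(p_x,p_y,M) = M/(p_x + 3·p_y), y* = 3·M/(p_x + 3·p_y).
Here 9.2 + 3·9.4 = 37.4, giving x* = 1.4439 and y* = 4.3316.
Utility at the optimum: U(1.4439, 4.3316) = 1.4439.

V = 1.4439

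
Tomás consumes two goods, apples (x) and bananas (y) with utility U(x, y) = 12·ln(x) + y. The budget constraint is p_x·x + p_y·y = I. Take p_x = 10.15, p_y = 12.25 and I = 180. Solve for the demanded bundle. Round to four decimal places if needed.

Set MRS = p_x/p_y: (12/x)/1 = p_x/p_y.
So x*(p_x,p_y) = 12·p_y/p_x, independent of income; and y* = (I − 12·p_y)/p_y.
At the given prices: x* = 12·12.25/10.15 = 14.4828, and y* = 2.6939.

x* = 14.4828, y* = 2.6939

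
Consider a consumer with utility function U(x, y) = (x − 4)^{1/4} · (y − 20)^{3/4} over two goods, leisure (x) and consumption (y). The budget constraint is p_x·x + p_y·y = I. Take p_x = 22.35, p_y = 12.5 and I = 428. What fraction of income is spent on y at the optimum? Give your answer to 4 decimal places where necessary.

MRS = (1/3)·(y−20)/(x−4). Tangency with p_x/p_y gives y−20 = 3·(p_x/p_y)·(x−4).
Substituting into the budget: x* = 4 + 0.25·(I − 4·p_x − 20·p_y)/p_x, and y* = 20 + 0.75·(…)/p_y.
Discretionary income = 428 − 4·22.35 − 20·12.5 = 88.6; x* = 4 + 0.25·88.6/22.35 = 4.9911; y* = 20 + 0.75·88.6/12.5 = 25.316.
Expenditure on y: 12.5·25.316 = 316.45; share = 0.7394.

share on y = 0.7394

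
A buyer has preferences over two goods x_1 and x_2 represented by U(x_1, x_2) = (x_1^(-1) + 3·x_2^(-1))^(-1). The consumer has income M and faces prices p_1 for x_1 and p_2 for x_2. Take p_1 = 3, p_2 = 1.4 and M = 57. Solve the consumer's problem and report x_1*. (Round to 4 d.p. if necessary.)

x_1* = 8.7028

MRS = MU_x_1/MU_x_2 = (1/3)·(x_2/x_1)^(2). Set equal to p_1/p_2.
Hence x_2/x_1 = (3·p_1/p_2)^(1/(2)), i.e. raised to the 0.5 power.
Substitute x_2 = (x_2/x_1)·x_1 into the budget: x_1* = M/(p_1 + p_2·(x_2/x_1)).
Numerically x_2/x_1 = 2.535463, so x_1* = 57/(3 + 1.4·2.535463) = 8.7028.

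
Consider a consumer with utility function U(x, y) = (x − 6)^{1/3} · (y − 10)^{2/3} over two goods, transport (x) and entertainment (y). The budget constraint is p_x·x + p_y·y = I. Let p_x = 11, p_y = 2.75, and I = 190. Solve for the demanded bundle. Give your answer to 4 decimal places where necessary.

Substituting into the budget: x* = 6 + 1/3·(I − 6·p_x − 10·p_y)/p_x, and y* = 10 + 2/3·(…)/p_y.
Discretionary income = 190 − 6·11 − 10·2.75 = 96.5; x* = 6 + 1/3·96.5/11 = 8.9242; y* = 10 + 2/3·96.5/2.75 = 33.3939.

x* = 8.9242, y* = 33.3939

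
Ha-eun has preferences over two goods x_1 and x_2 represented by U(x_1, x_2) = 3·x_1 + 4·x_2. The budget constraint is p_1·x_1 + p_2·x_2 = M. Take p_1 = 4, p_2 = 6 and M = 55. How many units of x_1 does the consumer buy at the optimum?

x_1 gives more utility per dollar, so spend all income on x_1: x_1* = M/p_1, x_2* = 0.
Numerically: x_1* = 13.75, x_2* = 0.

x_1* = 13.75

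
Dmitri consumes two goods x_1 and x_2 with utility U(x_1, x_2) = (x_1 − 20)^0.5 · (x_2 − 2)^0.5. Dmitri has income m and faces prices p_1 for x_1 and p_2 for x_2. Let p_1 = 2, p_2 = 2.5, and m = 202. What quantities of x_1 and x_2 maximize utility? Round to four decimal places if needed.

x_1* = 59.25, x_2* = 33.4

After buying the subsistence bundle (20, 2), a share 0.5 of the remaining income goes to x_1: x_1* = 20 + 0.5·(m − 20p_1 − 2p_2)/p_1.
Discretionary income = 202 − 20·2 − 2·2.5 = 157; x_1* = 20 + 0.5·157/2 = 59.25; x_2* = 2 + 0.5·157/2.5 = 33.4.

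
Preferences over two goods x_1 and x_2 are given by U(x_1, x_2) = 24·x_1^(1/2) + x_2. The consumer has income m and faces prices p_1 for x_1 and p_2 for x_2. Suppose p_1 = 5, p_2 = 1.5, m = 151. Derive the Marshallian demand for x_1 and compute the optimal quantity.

Utility is quasi-linear in x_2; the FOC for x_1 is 12/√x_1 = p_1/p_2.
Thus x_1* = (12·p_2/p_1)² — independent of m — with the rest of income spent on x_2.
Plugging in: x_1* = (12·1.5/5)² = 12.96.

x_1* = 12.96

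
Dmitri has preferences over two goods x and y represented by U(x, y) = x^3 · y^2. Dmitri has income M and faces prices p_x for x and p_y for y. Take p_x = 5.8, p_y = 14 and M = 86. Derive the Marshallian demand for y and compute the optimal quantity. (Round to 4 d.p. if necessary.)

The MRS is (3/2)·y/x. Set MRS = p_x/p_y.
So 3·p_y·y = 2·p_x·x; combined with the budget, a share 0.6 of income goes to x.
Demand: x*(p_x,p_y,M) = 0.6·M/p_x and y* = 0.4·M/p_y.
At p_x=5.8, p_y=14, M=86: y* = 0.4·86/14 = 2.4571.

y* = 2.4571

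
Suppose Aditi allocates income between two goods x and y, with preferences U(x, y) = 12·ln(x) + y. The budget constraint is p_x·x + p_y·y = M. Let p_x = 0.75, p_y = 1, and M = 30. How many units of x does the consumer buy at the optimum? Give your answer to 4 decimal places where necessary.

At the given prices: x* = 12·1/0.75 = 16.

x* = 16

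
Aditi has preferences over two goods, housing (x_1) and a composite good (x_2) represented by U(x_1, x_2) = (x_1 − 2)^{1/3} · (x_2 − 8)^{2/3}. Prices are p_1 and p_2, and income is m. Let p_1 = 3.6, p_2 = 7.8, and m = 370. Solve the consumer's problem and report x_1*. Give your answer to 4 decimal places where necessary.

This is Cobb-Douglas in (x_1−2, x_2−8): tangency gives 1/3·p_2·(x_2−8) = 2/3·p_1·(x_1−2).
After buying the subsistence bundle (2, 8), a share 1/3 of the remaining income goes to x_1: x_1* = 2 + 1/3·(m − 2p_1 − 8p_2)/p_1.
Discretionary income = 370 − 2·3.6 − 8·7.8 = 300.4; x_1* = 2 + 1/3·300.4/3.6 = 29.8148.

x_1* = 29.8148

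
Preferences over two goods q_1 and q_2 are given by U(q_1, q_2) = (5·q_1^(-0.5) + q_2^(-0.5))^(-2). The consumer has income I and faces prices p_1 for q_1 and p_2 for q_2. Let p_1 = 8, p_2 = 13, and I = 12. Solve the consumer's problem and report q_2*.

q_2* = 0.2647

MRS = MU_q_1/MU_q_2 = 5·(q_2/q_1)^(1.5). Set equal to p_1/p_2.
Solve for the ratio: q_2/q_1 = [(1/5)·p_1/p_2]^(2/3).
Substitute q_2 = (q_2/q_1)·q_1 into the budget: q_1* = I/(p_1 + p_2·(q_2/q_1)).
Numerically q_2/q_1 = 0.247429, so q_1* = 12/(8 + 13·0.247429) = 1.0698 and q_2* = 0.247429·1.0698 = 0.2647.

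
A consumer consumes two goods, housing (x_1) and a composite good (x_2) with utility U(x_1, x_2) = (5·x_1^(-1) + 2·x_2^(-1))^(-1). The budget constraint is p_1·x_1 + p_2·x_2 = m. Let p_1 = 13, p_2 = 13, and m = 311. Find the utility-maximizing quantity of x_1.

x_1* = 14.6547

MRS = MU_x_1/MU_x_2 = (5/2)·(x_2/x_1)^(2). Set equal to p_1/p_2.
Hence x_2/x_1 = ((2/5)·p_1/p_2)^(1/(2)), i.e. raised to the 0.5 power.
With the ratio pinned down, the budget gives x_1* = m/(p_1 + p_2·(x_2/x_1)) and x_2* = (x_2/x_1)·x_1*.
Numerically x_2/x_1 = 0.632456, so x_1* = 311/(13 + 13·0.632456) = 14.6547.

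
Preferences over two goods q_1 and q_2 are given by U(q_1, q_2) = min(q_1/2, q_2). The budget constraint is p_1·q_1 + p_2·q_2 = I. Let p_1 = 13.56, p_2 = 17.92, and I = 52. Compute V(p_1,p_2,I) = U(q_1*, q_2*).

V = 1.1545

Here 2·13.56 + 17.92 = 45.04, giving q_1* = 2.3091 and q_2* = 1.1545.
Utility at the optimum: U(2.3091, 1.1545) = 1.1545.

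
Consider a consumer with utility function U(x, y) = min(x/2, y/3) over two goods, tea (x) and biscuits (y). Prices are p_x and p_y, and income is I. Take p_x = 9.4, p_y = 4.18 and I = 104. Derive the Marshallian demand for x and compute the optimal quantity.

Leontief preferences: the optimum is at the kink where x/2 = y/3, i.e. y = (3/2)·x.
Budget: p_x·x + p_y·(3/2)·x = I, so (2·p_x + 3·p_y)·x = 2·I.
Demand: x*(p_x,p_y,I) = 2·I/(2·p_x + 3·p_y), y* = 3·I/(2·p_x + 3·p_y).
Here 2·9.4 + 3·4.18 = 31.34, giving x* = 6.6369.

x* = 6.6369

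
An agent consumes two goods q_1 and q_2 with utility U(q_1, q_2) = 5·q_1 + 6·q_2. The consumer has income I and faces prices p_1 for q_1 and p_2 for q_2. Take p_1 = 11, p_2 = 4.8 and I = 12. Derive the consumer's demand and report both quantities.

Linear utility — the consumer picks whichever good has higher MU/price: 5/11 = 0.4545 vs 6/4.8 = 1.25.
q_2 gives more utility per dollar, so spend all income on q_2: q_2* = I/p_2, q_1* = 0.
Numerically: q_1* = 0, q_2* = 2.5.

q_1* = 0, q_2* = 2.5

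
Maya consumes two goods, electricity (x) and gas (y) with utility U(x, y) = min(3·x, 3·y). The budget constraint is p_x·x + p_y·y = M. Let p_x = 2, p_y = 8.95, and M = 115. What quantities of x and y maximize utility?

x* = 10.5023, y* = 10.5023

Leontief preferences: the optimum is at the kink where x/3 = y/3, i.e. y = x.
Budget: p_x·x + p_y·x = M, so (3·p_x + 3·p_y)·x = 3·M.
Demand: x*(p_x,p_y,M) = 3·M/(3·p_x + 3·p_y), y* = 3·M/(3·p_x + 3·p_y).
Here 3·2 + 3·8.95 = 32.85, giving x* = 10.5023 and y* = 10.5023.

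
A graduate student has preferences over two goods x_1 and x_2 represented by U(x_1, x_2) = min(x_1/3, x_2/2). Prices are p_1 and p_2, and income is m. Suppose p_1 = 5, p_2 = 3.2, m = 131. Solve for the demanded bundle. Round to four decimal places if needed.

x_1* = 18.3645, x_2* = 12.243

With perfect complements, no substitution: consume in ratio x_1:x_2 = 3:2.
Budget: p_1·x_1 + p_2·(2/3)·x_1 = m, so (3·p_1 + 2·p_2)·x_1 = 3·m.
Demand: x_1*(p_1,p_2,m) = 3·m/(3·p_1 + 2·p_2), x_2* = 2·m/(3·p_1 + 2·p_2).
Here 3·5 + 2·3.2 = 21.4, giving x_1* = 18.3645 and x_2* = 12.243.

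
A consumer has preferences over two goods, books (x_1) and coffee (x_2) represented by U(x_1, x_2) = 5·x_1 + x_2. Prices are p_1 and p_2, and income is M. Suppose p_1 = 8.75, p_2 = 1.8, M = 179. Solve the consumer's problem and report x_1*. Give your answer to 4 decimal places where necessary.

x_1* = 20.4571

Numerically: x_1* = 20.4571, x_2* = 0.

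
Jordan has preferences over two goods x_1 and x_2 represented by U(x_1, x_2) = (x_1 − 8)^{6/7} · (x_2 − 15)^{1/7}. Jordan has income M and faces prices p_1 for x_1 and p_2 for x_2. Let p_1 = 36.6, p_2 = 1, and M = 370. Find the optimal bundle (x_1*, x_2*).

Substituting into the budget: x_1* = 8 + 6/7·(M − 8·p_1 − 15·p_2)/p_1, and x_2* = 15 + 1/7·(…)/p_2.
Discretionary income = 370 − 8·36.6 − 15·1 = 62.2; x_1* = 8 + 6/7·62.2/36.6 = 9.4567; x_2* = 15 + 1/7·62.2/1 = 23.8857.

x_1* = 9.4567, x_2* = 23.8857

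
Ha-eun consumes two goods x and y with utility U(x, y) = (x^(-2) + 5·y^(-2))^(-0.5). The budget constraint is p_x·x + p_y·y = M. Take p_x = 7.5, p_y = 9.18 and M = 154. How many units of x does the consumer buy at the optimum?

MU_x ∝ x^(-3), MU_y ∝ 5·y^(-3), so MRS = (1/5)·(y/x)^(3) = p_x/p_y.
Hence y/x = (5·p_x/p_y)^(1/(3)), i.e. raised to the 1/3 power.
Substitute y = (y/x)·x into the budget: x* = M/(p_x + p_y·(y/x)).
Numerically y/x = 1.598562, so x* = 154/(7.5 + 9.18·1.598562) = 6.9448.

x* = 6.9448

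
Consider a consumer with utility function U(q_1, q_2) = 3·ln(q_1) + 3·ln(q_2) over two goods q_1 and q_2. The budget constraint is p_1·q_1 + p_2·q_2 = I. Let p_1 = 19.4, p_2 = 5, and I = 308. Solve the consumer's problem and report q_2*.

q_2* = 30.8

Tangency: MRS = q_2/q_1 = p_1/p_2.
Rearranging, p_2·q_2 = p_1·q_1. Substituting into the budget gives p_1·q_1·(1 + 1) = I.
Demand: q_1*(p_1,p_2,I) = 0.5·I/p_1 and q_2* = 0.5·I/p_2.
At p_1=19.4, p_2=5, I=308: q_2* = 0.5·308/5 = 30.8.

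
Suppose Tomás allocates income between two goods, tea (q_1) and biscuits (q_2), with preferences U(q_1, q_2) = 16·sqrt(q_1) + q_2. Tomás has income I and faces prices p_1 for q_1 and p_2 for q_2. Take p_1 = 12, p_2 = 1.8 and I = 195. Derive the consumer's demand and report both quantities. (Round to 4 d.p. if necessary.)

Thus q_1* = (8·p_2/p_1)² — independent of I — with the rest of income spent on q_2.
Plugging in: q_1* = (8·1.8/12)² = 1.44, q_2* = 98.7333.

q_1* = 1.44, q_2* = 98.7333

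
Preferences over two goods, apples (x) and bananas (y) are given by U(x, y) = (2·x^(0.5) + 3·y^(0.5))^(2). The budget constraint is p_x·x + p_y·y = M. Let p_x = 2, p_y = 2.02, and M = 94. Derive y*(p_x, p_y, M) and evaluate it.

MRS = MU_x/MU_y = (2/3)·(y/x)^(0.5). Set equal to p_x/p_y.
Solve for the ratio: y/x = [(3/2)·p_x/p_y]^(2).
Substitute y = (y/x)·x into the budget: x* = M/(p_x + p_y·(y/x)).
Numerically y/x = 2.205666, so x* = 94/(2 + 2.02·2.205666) = 14.5613 and y* = 2.205666·14.5613 = 32.1175.

y* = 32.1175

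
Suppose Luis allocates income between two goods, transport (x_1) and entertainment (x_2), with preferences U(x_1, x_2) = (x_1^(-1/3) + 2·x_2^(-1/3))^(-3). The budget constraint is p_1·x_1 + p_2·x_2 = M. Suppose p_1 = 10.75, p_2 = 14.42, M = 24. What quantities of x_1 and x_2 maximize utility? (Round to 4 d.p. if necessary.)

MU_x_1 ∝ x_1^(-4/3), MU_x_2 ∝ 2·x_2^(-4/3), so MRS = (1/2)·(x_2/x_1)^(4/3) = p_1/p_2.
Hence x_2/x_1 = (2·p_1/p_2)^(1/(4/3)), i.e. raised to the 0.75 power.
With the ratio pinned down, the budget gives x_1* = M/(p_1 + p_2·(x_2/x_1)) and x_2* = (x_2/x_1)·x_1*.
Numerically x_2/x_1 = 1.349289, so x_1* = 24/(10.75 + 14.42·1.349289) = 0.7945 and x_2* = 1.349289·0.7945 = 1.072.

x_1* = 0.7945, x_2* = 1.072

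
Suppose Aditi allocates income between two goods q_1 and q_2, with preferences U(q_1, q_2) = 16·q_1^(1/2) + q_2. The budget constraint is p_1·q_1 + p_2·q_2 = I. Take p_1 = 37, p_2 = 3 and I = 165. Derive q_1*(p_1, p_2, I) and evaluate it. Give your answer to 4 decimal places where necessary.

Utility is quasi-linear in q_2; the FOC for q_1 is 8/√q_1 = p_1/p_2.
Solve: √q_1 = 8·p_2/p_1, so q_1*(p_1,p_2) = (8·p_2/p_1)², and q_2* = (I − p_1·q_1*)/p_2.
Plugging in: q_1* = (8·3/37)² = 0.4207.

q_1* = 0.4207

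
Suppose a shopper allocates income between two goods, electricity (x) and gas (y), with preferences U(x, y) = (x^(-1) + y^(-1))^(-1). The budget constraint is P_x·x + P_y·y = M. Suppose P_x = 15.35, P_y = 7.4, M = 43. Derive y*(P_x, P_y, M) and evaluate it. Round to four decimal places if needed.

y* = 2.3812

MU_x ∝ x^(-2), MU_y ∝ y^(-2), so MRS = (y/x)^(2) = P_x/P_y.
Hence y/x = (P_x/P_y)^(1/(2)), i.e. raised to the 0.5 power.
With the ratio pinned down, the budget gives x* = M/(P_x + P_y·(y/x)) and y* = (y/x)·x*.
Numerically y/x = 1.440251, so x* = 43/(15.35 + 7.4·1.440251) = 1.6533 and y* = 1.440251·1.6533 = 2.3812.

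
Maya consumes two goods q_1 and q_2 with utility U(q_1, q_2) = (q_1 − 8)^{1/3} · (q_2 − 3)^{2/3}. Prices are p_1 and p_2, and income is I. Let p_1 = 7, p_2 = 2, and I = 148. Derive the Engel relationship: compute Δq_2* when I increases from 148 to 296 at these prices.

Δq_2* = 49.3333

MRS = (1/2)·(q_2−3)/(q_1−8). Tangency with p_1/p_2 gives q_2−3 = 2·(p_1/p_2)·(q_1−8).
Substituting into the budget: q_1* = 8 + 1/3·(I − 8·p_1 − 3·p_2)/p_1, and q_2* = 3 + 2/3·(…)/p_2.
Discretionary income = 148 − 8·7 − 3·2 = 86; q_2* = 3 + 2/3·86/2 = 31.6667.
At I' = 296: q_2* = 81. Change: 81 − 31.6667 = 49.3333.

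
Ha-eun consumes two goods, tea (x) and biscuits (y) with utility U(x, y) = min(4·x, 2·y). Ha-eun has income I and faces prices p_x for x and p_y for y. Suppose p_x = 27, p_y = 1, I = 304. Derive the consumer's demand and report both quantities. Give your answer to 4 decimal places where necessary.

x* = 10.4828, y* = 20.9655

With perfect complements, no substitution: consume in ratio x:y = 2:4.
Budget: p_x·x + p_y·2·x = I, so (2·p_x + 4·p_y)·x = 2·I.
Demand: x*(p_x,p_y,I) = 2·I/(2·p_x + 4·p_y), y* = 4·I/(2·p_x + 4·p_y).
Here 2·27 + 4·1 = 58, giving x* = 10.4828 and y* = 20.9655.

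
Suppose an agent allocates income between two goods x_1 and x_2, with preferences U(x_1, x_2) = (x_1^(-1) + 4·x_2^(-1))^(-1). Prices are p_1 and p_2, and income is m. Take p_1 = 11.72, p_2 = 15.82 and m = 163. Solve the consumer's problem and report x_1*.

x_1* = 4.1845

MU_x_1 ∝ x_1^(-2), MU_x_2 ∝ 4·x_2^(-2), so MRS = (1/4)·(x_2/x_1)^(2) = p_1/p_2.
Solve for the ratio: x_2/x_1 = [4·p_1/p_2]^(0.5).
With the ratio pinned down, the budget gives x_1* = m/(p_1 + p_2·(x_2/x_1)) and x_2* = (x_2/x_1)·x_1*.
Numerically x_2/x_1 = 1.721435, so x_1* = 163/(11.72 + 15.82·1.721435) = 4.1845.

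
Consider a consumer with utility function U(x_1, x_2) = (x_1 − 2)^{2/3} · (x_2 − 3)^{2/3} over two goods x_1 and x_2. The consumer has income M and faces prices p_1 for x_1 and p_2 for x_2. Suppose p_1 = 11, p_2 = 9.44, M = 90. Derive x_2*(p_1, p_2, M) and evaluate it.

x_2* = 5.1017

This is Cobb-Douglas in (x_1−2, x_2−3): tangency gives 2/3·p_2·(x_2−3) = 2/3·p_1·(x_1−2).
After buying the subsistence bundle (2, 3), a share 0.5 of the remaining income goes to x_1: x_1* = 2 + 0.5·(M − 2p_1 − 3p_2)/p_1.
Discretionary income = 90 − 2·11 − 3·9.44 = 39.68; x_2* = 3 + 0.5·39.68/9.44 = 5.1017.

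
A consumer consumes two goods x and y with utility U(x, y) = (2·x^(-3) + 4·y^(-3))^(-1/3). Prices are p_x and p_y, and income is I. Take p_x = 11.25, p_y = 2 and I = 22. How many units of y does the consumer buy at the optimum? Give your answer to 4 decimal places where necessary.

y* = 2.7018

With the ratio pinned down, the budget gives x* = I/(p_x + p_y·(y/x)) and y* = (y/x)·x*.
Numerically y/x = 1.831421, so x* = 22/(11.25 + 2·1.831421) = 1.4752 and y* = 1.831421·1.4752 = 2.7018.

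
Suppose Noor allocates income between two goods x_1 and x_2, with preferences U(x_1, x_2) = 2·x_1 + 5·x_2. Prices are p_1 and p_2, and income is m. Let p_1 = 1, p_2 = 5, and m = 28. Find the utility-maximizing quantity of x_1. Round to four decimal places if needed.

x_1* = 28

Perfect substitutes: compare marginal utility per dollar. 2/p_1 vs 5/p_2 → 2 vs 1.
x_1 gives more utility per dollar, so spend all income on x_1: x_1* = m/p_1, x_2* = 0.
Numerically: x_1* = 28, x_2* = 0.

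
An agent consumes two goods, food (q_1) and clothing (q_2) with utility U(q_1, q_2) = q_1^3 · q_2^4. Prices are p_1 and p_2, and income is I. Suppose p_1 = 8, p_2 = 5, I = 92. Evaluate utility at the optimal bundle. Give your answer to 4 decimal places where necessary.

MU_q_1/MU_q_2 = (3·q_2)/(4·q_1); tangency sets this equal to p_1/p_2.
So 3·p_2·q_2 = 4·p_1·q_1; combined with the budget, a share 3/7 of income goes to q_1.
Demand: q_1*(p_1,p_2,I) = 3/7·I/p_1 and q_2* = 4/7·I/p_2.
At p_1=8, p_2=5, I=92: q_1* = 3/7·92/8 = 4.9286, q_2* = 10.5143.
Utility at the optimum: U(4.9286, 10.5143) = 1463127.8011.

V = 1463127.8011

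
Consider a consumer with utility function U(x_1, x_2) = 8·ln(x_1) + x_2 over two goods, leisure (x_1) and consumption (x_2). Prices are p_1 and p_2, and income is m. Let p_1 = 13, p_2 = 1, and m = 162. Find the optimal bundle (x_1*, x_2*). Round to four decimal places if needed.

x_1* = 0.6154, x_2* = 154

MU_x_1 = 8/x_1, MU_x_2 = 1. Tangency: 8/x_1 = p_1/p_2.
So x_1*(p_1,p_2) = 8·p_2/p_1, independent of income; and x_2* = (m − 8·p_2)/p_2.
At the given prices: x_1* = 8·1/13 = 0.6154, and x_2* = 154.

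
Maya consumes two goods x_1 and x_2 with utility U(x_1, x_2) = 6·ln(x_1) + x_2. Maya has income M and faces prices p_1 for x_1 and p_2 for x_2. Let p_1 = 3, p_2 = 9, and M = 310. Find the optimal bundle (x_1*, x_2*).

x_1* = 18, x_2* = 28.4444

At the given prices: x_1* = 6·9/3 = 18, and x_2* = 28.4444.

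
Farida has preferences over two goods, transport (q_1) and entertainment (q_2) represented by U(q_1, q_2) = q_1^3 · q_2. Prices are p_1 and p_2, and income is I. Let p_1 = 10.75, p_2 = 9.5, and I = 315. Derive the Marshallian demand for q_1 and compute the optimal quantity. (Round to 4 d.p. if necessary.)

q_1* = 21.9767

MU_q_1/MU_q_2 = (3·q_2)/(q_1); tangency sets this equal to p_1/p_2.
So 3·p_2·q_2 = p_1·q_1; combined with the budget, a share 0.75 of income goes to q_1.
Demand: q_1*(p_1,p_2,I) = 0.75·I/p_1 and q_2* = 0.25·I/p_2.
At p_1=10.75, p_2=9.5, I=315: q_1* = 0.75·315/10.75 = 21.9767.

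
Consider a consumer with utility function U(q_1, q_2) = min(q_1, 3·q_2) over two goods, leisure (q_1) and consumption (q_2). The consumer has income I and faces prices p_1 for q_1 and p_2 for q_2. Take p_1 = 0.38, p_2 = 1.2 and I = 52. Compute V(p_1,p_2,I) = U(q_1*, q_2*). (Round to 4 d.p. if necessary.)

V = 66.6667

Leontief preferences: the optimum is at the kink where q_1/3 = q_2/1, i.e. q_2 = (1/3)·q_1.
Budget: p_1·q_1 + p_2·(1/3)·q_1 = I, so (3·p_1 + p_2)·q_1 = 3·I.
Demand: q_1*(p_1,p_2,I) = 3·I/(3·p_1 + p_2), q_2* = I/(3·p_1 + p_2).
Here 3·0.38 + 1.2 = 2.34, giving q_1* = 66.6667 and q_2* = 22.2222.
Utility at the optimum: U(66.6667, 22.2222) = 66.6667.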